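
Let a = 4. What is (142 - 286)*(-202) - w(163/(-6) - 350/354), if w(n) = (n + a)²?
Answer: 3572072207/125316 ≈ 28505.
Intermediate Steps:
w(n) = (4 + n)² (w(n) = (n + 4)² = (4 + n)²)
(142 - 286)*(-202) - w(163/(-6) - 350/354) = (142 - 286)*(-202) - (4 + (163/(-6) - 350/354))² = -144*(-202) - (4 + (163*(-⅙) - 350*1/354))² = 29088 - (4 + (-163/6 - 175/177))² = 29088 - (4 - 9967/354)² = 29088 - (-8551/354)² = 29088 - 1*73119601/125316 = 29088 - 73119601/125316 = 3572072207/125316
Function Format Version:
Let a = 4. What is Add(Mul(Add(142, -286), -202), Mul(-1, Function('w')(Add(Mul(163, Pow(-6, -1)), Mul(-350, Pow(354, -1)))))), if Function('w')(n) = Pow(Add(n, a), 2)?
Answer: Rational(3572072207, 125316) ≈ 28505.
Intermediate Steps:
Function('w')(n) = Pow(Add(4, n), 2) (Function('w')(n) = Pow(Add(n, 4), 2) = Pow(Add(4, n), 2))
Add(Mul(Add(142, -286), -202), Mul(-1, Function('w')(Add(Mul(163, Pow(-6, -1)), Mul(-350, Pow(354, -1)))))) = Add(Mul(Add(142, -286), -202), Mul(-1, Pow(Add(4, Add(Mul(163, Pow(-6, -1)), Mul(-350, Pow(354, -1)))), 2))) = Add(Mul(-144, -202), Mul(-1, Pow(Add(4, Add(Mul(163, Rational(-1, 6)), Mul(-350, Rational(1, 354)))), 2))) = Add(29088, Mul(-1, Pow(Add(4, Add(Rational(-163, 6), Rational(-175, 177))), 2))) = Add(29088, Mul(-1, Pow(Add(4, Rational(-9967, 354)), 2))) = Add(29088, Mul(-1, Pow(Rational(-8551, 354), 2))) = Add(29088, Mul(-1, Rational(73119601, 125316))) = Add(29088, Rational(-73119601, 125316)) = Rational(3572072207, 125316)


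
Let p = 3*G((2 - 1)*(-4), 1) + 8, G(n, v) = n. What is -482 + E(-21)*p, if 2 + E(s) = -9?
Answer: -438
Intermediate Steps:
p = -4 (p = 3*((2 - 1)*(-4)) + 8 = 3*(1*(-4)) + 8 = 3*(-4) + 8 = -12 + 8 = -4)
E(s) = -11 (E(s) = -2 - 9 = -11)
-482 + E(-21)*p = -482 - 11*(-4) = -482 + 44 = -438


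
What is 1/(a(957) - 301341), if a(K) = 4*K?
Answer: -1/297513 ≈ -3.3612e-6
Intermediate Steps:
1/(a(957) - 301341) = 1/(4*957 - 301341) = 1/(3828 - 301341) = 1/(-297513) = -1/297513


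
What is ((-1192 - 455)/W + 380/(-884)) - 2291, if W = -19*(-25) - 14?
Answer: -233817153/101881 ≈ -2295.0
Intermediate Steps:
W = 461 (W = 475 - 14 = 461)
((-1192 - 455)/W + 380/(-884)) - 2291 = ((-1192 - 455)/461 + 380/(-884)) - 2291 = (-1647*1/461 + 380*(-1/884)) - 2291 = (-1647/461 - 95/221) - 2291 = -407782/101881 - 2291 = -233817153/101881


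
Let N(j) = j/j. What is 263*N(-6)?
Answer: 263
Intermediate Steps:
N(j) = 1
263*N(-6) = 263*1 = 263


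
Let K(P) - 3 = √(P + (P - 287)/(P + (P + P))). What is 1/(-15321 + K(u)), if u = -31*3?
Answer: -115506/1769321599 - 3*I*√792577/65464899163 ≈ -6.5283e-5 - 4.0797e-8*I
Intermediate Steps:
u = -93
K(P) = 3 + √(P + (-287 + P)/(3*P)) (K(P) = 3 + √(P + (P - 287)/(P + (P + P))) = 3 + √(P + (-287 + P)/(P + 2*P)) = 3 + √(P + (-287 + P)/((3*P))) = 3 + √(P + (-287 + P)*(1/(3*P))) = 3 + √(P + (-287 + P)/(3*P)))
1/(-15321 + K(u)) = 1/(-15321 + (3 + √(3 - 861/(-93) + 9*(-93))/3)) = 1/(-15321 + (3 + √(3 - 861*(-1/93) - 837)/3)) = 1/(-15321 + (3 + √(3 + 287/31 - 837)/3)) = 1/(-15321 + (3 + √(-25567/31)/3)) = 1/(-15321 + (3 + (I*√792577/31)/3)) = 1/(-15321 + (3 + I*√792577/93)) = 1/(-15318 + I*√792577/93)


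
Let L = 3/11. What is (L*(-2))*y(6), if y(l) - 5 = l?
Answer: -6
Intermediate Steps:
L = 3/11 (L = 3*(1/11) = 3/11 ≈ 0.27273)
y(l) = 5 + l
(L*(-2))*y(6) = ((3/11)*(-2))*(5 + 6) = -6/11*11 = -6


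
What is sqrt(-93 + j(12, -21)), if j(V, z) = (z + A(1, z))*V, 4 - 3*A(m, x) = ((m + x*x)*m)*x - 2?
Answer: sqrt(36807) ≈ 191.85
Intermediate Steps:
A(m, x) = 2 - m*x*(m + x**2)/3 (A(m, x) = 4/3 - (((m + x*x)*m)*x - 2)/3 = 4/3 - (((m + x**2)*m)*x - 2)/3 = 4/3 - ((m*(m + x**2))*x - 2)/3 = 4/3 - (m*x*(m + x**2) - 2)/3 = 4/3 - (-2 + m*x*(m + x**2))/3 = 4/3 + (2/3 - m*x*(m + x**2)/3) = 2 - m*x*(m + x**2)/3)
j(V, z) = V*(2 - z**3/3 + 2*z/3) (j(V, z) = (z + (2 - 1/3*1*z**3 - 1/3*z*1**2))*V = (z + (2 - z**3/3 - 1/3*z*1))*V = (z + (2 - z**3/3 - z/3))*V = (z + (2 - z/3 - z**3/3))*V = (2 - z**3/3 + 2*z/3)*V = V*(2 - z**3/3 + 2*z/3))
sqrt(-93 + j(12, -21)) = sqrt(-93 + (1/3)*12*(6 - 1*(-21)**3 + 2*(-21))) = sqrt(-93 + (1/3)*12*(6 - 1*(-9261) - 42)) = sqrt(-93 + (1/3)*12*(6 + 9261 - 42)) = sqrt(-93 + (1/3)*12*9225) = sqrt(-93 + 36900) = sqrt(36807)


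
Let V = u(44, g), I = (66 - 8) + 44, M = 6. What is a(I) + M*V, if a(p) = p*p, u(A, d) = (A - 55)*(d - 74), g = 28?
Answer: 13440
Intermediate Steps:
I = 102 (I = 58 + 44 = 102)
u(A, d) = (-74 + d)*(-55 + A) (u(A, d) = (-55 + A)*(-74 + d) = (-74 + d)*(-55 + A))
a(p) = p²
V = 506 (V = 4070 - 74*44 - 55*28 + 44*28 = 4070 - 3256 - 1540 + 1232 = 506)
a(I) + M*V = 102² + 6*506 = 10404 + 3036 = 13440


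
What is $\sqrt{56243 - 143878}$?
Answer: $i \sqrt{87635} \approx 296.03 i$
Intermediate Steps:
$\sqrt{56243 - 143878} = \sqrt{-87635} = i \sqrt{87635}$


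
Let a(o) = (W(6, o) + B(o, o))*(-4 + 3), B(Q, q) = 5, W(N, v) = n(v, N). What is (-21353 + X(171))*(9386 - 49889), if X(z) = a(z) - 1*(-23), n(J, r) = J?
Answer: 871057518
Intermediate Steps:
W(N, v) = v
a(o) = -5 - o (a(o) = (o + 5)*(-4 + 3) = (5 + o)*(-1) = -5 - o)
X(z) = 18 - z (X(z) = (-5 - z) - 1*(-23) = (-5 - z) + 23 = 18 - z)
(-21353 + X(171))*(9386 - 49889) = (-21353 + (18 - 1*171))*(9386 - 49889) = (-21353 + (18 - 171))*(-40503) = (-21353 - 153)*(-40503) = -21506*(-40503) = 871057518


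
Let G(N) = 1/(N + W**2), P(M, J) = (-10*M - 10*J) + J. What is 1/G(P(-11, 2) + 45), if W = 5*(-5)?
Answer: 762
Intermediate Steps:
W = -25
P(M, J) = -10*M - 9*J (P(M, J) = (-10*J - 10*M) + J = -10*M - 9*J)
G(N) = 1/(625 + N) (G(N) = 1/(N + (-25)**2) = 1/(N + 625) = 1/(625 + N))
1/G(P(-11, 2) + 45) = 1/(1/(625 + ((-10*(-11) - 9*2) + 45))) = 1/(1/(625 + ((110 - 18) + 45))) = 1/(1/(625 + (92 + 45))) = 1/(1/(625 + 137)) = 1/(1/762) = 762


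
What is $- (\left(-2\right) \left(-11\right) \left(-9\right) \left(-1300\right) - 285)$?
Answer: $-257115$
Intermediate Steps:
$- (\left(-2\right) \left(-11\right) \left(-9\right) \left(-1300\right) - 285) = - (22 \left(-9\right) \left(-1300\right) - 285) = - (\left(-198\right) \left(-1300\right) - 285) = - (257400 - 285) = \left(-1\right) 257115 = -257115$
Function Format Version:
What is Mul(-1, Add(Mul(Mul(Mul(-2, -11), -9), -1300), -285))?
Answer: -257115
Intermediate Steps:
Mul(-1, Add(Mul(Mul(Mul(-2, -11), -9), -1300), -285)) = Mul(-1, Add(Mul(Mul(22, -9), -1300), -285)) = Mul(-1, Add(Mul(-198, -1300), -285)) = Mul(-1, Add(257400, -285)) = Mul(-1, 257115) = -257115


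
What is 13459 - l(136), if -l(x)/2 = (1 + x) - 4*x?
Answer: 12645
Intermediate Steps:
l(x) = -2 + 6*x (l(x) = -2*((1 + x) - 4*x) = -2*(1 - 3*x) = -2 + 6*x)
13459 - l(136) = 13459 - (-2 + 6*136) = 13459 - (-2 + 816) = 13459 - 1*814 = 13459 - 814 = 12645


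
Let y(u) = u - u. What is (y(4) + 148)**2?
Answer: 21904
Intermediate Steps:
y(u) = 0
(y(4) + 148)**2 = (0 + 148)**2 = 148**2 = 21904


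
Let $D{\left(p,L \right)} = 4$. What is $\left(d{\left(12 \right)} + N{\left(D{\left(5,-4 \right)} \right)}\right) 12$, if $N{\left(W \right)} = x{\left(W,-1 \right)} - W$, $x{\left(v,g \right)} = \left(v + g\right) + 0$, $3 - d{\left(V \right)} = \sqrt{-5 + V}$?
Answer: $24 - 12 \sqrt{7} \approx -7.749$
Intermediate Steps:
$d{\left(V \right)} = 3 - \sqrt{-5 + V}$
$x{\left(v,g \right)} = g + v$ ($x{\left(v,g \right)} = \left(g + v\right) + 0 = g + v$)
$N{\left(W \right)} = -1$ ($N{\left(W \right)} = \left(-1 + W\right) - W = -1$)
$\left(d{\left(12 \right)} + N{\left(D{\left(5,-4 \right)} \right)}\right) 12 = \left(\left(3 - \sqrt{-5 + 12}\right) - 1\right) 12 = \left(\left(3 - \sqrt{7}\right) - 1\right) 12 = \left(2 - \sqrt{7}\right) 12 = 24 - 12 \sqrt{7}$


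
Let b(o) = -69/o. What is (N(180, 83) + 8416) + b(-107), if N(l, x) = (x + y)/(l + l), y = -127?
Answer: 81051113/9630 ≈ 8416.5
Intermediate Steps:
N(l, x) = (-127 + x)/(2*l) (N(l, x) = (x - 127)/(l + l) = (-127 + x)/((2*l)) = (-127 + x)*(1/(2*l)) = (-127 + x)/(2*l))
(N(180, 83) + 8416) + b(-107) = ((½)*(-127 + 83)/180 + 8416) - 69/(-107) = ((½)*(1/180)*(-44) + 8416) - 69*(-1/107) = (-11/90 + 8416) + 69/107 = 757429/90 + 69/107 = 81051113/9630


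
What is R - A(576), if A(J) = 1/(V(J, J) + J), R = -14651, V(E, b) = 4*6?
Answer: -8790601/600 ≈ -14651.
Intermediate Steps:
V(E, b) = 24
A(J) = 1/(24 + J)
R - A(576) = -14651 - 1/(24 + 576) = -14651 - 1/600 = -8790601/600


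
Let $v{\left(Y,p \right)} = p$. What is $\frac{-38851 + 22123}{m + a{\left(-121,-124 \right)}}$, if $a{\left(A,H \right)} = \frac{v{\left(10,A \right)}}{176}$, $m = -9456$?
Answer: $\frac{267648}{151307} \approx 1.7689$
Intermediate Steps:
$a{\left(A,H \right)} = \frac{A}{176}$
$\frac{-38851 + 22123}{m + a{\left(-121,-124 \right)}} = \frac{-38851 + 22123}{-9456 + \frac{1}{176} \left(-121\right)} = - \frac{16728}{-9456 - \frac{11}{16}} = - \frac{16728}{- \frac{151307}{16}} = \left(-16728\right) \left(- \frac{16}{151307}\right) = \frac{267648}{151307}$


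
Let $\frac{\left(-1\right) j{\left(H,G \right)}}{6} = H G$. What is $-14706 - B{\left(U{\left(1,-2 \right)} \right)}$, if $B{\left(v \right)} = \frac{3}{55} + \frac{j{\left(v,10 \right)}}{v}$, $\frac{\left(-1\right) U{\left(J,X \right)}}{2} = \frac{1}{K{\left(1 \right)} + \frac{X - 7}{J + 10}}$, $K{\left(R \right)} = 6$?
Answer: $- \frac{805533}{55} \approx -14646.0$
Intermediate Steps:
$j{\left(H,G \right)} = - 6 G H$ ($j{\left(H,G \right)} = - 6 H G = - 6 G H$)
$U{\left(J,X \right)} = - \frac{2}{6 + \frac{-7 + X}{10 + J}}$ ($U{\left(J,X \right)} = - \frac{2}{6 + \frac{X - 7}{J + 10}} = - \frac{2}{6 + \frac{-7 + X}{10 + J}}$)
$B{\left(v \right)} = - \frac{3297}{55}$ ($B{\left(v \right)} = \frac{3}{55} + \frac{\left(-6\right) 10 v}{v} = 3 \cdot \frac{1}{55} + \frac{\left(-60\right) v}{v} = \frac{3}{55} - 60 = - \frac{3297}{55}$)
$-14706 - B{\left(U{\left(1,-2 \right)} \right)} = -14706 - - \frac{3297}{55} = -14706 + \frac{3297}{55} = - \frac{805533}{55}$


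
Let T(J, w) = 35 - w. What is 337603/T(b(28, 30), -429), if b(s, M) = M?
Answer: 337603/464 ≈ 727.59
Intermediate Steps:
337603/T(b(28, 30), -429) = 337603/(35 - 1*(-429)) = 337603/(35 + 429) = 337603/464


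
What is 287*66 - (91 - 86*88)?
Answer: 26419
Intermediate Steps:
287*66 - (91 - 86*88) = 18942 - (91 - 7568) = 18942 - 1*(-7477) = 18942 + 7477 = 26419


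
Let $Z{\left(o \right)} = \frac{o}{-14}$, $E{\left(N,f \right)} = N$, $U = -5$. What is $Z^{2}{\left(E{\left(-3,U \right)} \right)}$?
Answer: $\frac{9}{196} \approx 0.045918$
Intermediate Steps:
$Z{\left(o \right)} = - \frac{o}{14}$ ($Z{\left(o \right)} = o \left(- \frac{1}{14}\right) = - \frac{o}{14}$)
$Z^{2}{\left(E{\left(-3,U \right)} \right)} = \left(\left(- \frac{1}{14}\right) \left(-3\right)\right)^{2} = \left(\frac{3}{14}\right)^{2} = \frac{9}{196}$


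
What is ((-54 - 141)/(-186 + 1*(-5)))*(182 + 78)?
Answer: 50700/191 ≈ 265.44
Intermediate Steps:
((-54 - 141)/(-186 + 1*(-5)))*(182 + 78) = -195/(-186 - 5)*260 = -195/(-191)*260 = -195*(-1/191)*260 = (195/191)*260 = 50700/191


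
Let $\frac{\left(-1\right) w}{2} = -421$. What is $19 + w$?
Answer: $861$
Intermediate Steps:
$w = 842$ ($w = \left(-2\right) \left(-421\right) = 842$)
$19 + w = 19 + 842 = 861$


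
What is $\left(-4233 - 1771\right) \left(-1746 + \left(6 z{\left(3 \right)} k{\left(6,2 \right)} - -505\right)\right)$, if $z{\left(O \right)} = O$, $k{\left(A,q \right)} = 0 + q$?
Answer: $7234820$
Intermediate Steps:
$k{\left(A,q \right)} = q$
$\left(-4233 - 1771\right) \left(-1746 + \left(6 z{\left(3 \right)} k{\left(6,2 \right)} - -505\right)\right) = \left(-4233 - 1771\right) \left(-1746 + \left(6 \cdot 3 \cdot 2 - -505\right)\right) = - 6004 \left(-1746 + \left(18 \cdot 2 + 505\right)\right) = - 6004 \left(-1746 + \left(36 + 505\right)\right) = - 6004 \left(-1746 + 541\right) = \left(-6004\right) \left(-1205\right) = 7234820$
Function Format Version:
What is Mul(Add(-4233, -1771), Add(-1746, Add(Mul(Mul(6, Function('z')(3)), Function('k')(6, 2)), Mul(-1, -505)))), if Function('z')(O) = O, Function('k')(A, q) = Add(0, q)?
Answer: 7234820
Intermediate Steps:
Function('k')(A, q) = q
Mul(Add(-4233, -1771), Add(-1746, Add(Mul(Mul(6, Function('z')(3)), Function('k')(6, 2)), Mul(-1, -505)))) = Mul(Add(-4233, -1771), Add(-1746, Add(Mul(Mul(6, 3), 2), Mul(-1, -505)))) = Mul(-6004, Add(-1746, Add(Mul(18, 2), 505))) = Mul(-6004, Add(-1746, Add(36, 505))) = Mul(-6004, Add(-1746, 541)) = Mul(-6004, -1205) = 7234820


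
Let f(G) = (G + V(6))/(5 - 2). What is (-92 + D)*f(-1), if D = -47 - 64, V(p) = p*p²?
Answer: -43645/3 ≈ -14548.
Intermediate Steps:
V(p) = p³
f(G) = 72 + G/3 (f(G) = (G + 6³)/(5 - 2) = (G + 216)/3 = (216 + G)*(⅓) = 72 + G/3)
D = -111
(-92 + D)*f(-1) = (-92 - 111)*(72 + (⅓)*(-1)) = -203*(72 - ⅓) = -203*215/3 = -43645/3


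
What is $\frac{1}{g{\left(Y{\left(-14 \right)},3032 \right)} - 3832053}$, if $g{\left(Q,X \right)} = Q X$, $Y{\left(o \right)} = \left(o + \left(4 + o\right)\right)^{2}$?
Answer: $- \frac{1}{2085621} \approx -4.7947 \cdot 10^{-7}$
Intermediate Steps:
$Y{\left(o \right)} = \left(4 + 2 o\right)^{2}$
$\frac{1}{g{\left(Y{\left(-14 \right)},3032 \right)} - 3832053} = \frac{1}{4 \left(2 - 14\right)^{2} \cdot 3032 - 3832053} = \frac{1}{4 \left(-12\right)^{2} \cdot 3032 - 3832053} = \frac{1}{4 \cdot 144 \cdot 3032 - 3832053} = \frac{1}{576 \cdot 3032 - 3832053} = \frac{1}{1746432 - 3832053} = \frac{1}{-2085621} = - \frac{1}{2085621}$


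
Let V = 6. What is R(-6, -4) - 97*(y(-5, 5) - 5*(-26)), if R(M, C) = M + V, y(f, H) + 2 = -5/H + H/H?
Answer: -12416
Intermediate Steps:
y(f, H) = -1 - 5/H (y(f, H) = -2 + (-5/H + H/H) = -2 + (-5/H + 1) = -2 + (1 - 5/H) = -1 - 5/H)
R(M, C) = 6 + M (R(M, C) = M + 6 = 6 + M)
R(-6, -4) - 97*(y(-5, 5) - 5*(-26)) = (6 - 6) - 97*((-5 - 1*5)/5 - 5*(-26)) = 0 - 97*((-5 - 5)/5 - 1*(-130)) = 0 - 97*((⅕)*(-10) + 130) = 0 - 97*(-2 + 130) = 0 - 97*128 = 0 - 12416 = -12416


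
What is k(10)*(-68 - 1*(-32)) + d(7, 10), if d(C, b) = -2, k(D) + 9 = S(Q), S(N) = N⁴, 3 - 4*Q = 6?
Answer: 19879/64 ≈ 310.61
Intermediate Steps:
Q = -¾ (Q = ¾ - ¼*6 = ¾ - 3/2 = -¾ ≈ -0.75000)
k(D) = -2223/256 (k(D) = -9 + (-¾)⁴ = -9 + 81/256 = -2223/256)
k(10)*(-68 - 1*(-32)) + d(7, 10) = -2223*(-68 - 1*(-32))/256 - 2 = -2223*(-68 + 32)/256 - 2 = -2223/256*(-36) - 2 = 20007/64 - 2 = 19879/64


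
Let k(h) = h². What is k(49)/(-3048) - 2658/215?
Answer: -8617799/655320 ≈ -13.151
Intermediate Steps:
k(49)/(-3048) - 2658/215 = 49²/(-3048) - 2658/215 = 2401*(-1/3048) - 2658*1/215 = -2401/3048 - 2658/215 = -8617799/655320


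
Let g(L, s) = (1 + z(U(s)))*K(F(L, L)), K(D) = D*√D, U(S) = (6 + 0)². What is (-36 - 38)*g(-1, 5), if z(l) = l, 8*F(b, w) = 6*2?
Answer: -4107*√6/2 ≈ -5030.0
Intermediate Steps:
F(b, w) = 3/2 (F(b, w) = (6*2)/8 = (⅛)*12 = 3/2)
U(S) = 36 (U(S) = 6² = 36)
K(D) = D^(3/2)
g(L, s) = 111*√6/4 (g(L, s) = (1 + 36)*(3/2)^(3/2) = 37*(3*√6/4) = 111*√6/4)
(-36 - 38)*g(-1, 5) = (-36 - 38)*(111*√6/4) = -4107*√6/2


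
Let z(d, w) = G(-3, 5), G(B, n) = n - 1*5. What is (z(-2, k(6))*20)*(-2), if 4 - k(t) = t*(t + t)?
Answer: 0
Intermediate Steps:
k(t) = 4 - 2*t² (k(t) = 4 - t*(t + t) = 4 - t*2*t = 4 - 2*t²)
G(B, n) = -5 + n (G(B, n) = n - 5 = -5 + n)
z(d, w) = 0 (z(d, w) = -5 + 5 = 0)
(z(-2, k(6))*20)*(-2) = (0*20)*(-2) = 0*(-2) = 0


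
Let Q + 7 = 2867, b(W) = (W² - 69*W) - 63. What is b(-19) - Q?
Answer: -1251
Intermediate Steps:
b(W) = -63 + W² - 69*W
Q = 2860 (Q = -7 + 2867 = 2860)
b(-19) - Q = (-63 + (-19)² - 69*(-19)) - 1*2860 = (-63 + 361 + 1311) - 2860 = 1609 - 2860 = -1251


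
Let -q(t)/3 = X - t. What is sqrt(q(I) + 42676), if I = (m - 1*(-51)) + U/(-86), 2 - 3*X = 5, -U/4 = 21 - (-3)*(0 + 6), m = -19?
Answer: sqrt(79101037)/43 ≈ 206.83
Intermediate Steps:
U = -156 (U = -4*(21 - (-3)*(0 + 6)) = -4*(21 - (-3)*6) = -4*(21 - 1*(-18)) = -4*(21 + 18) = -4*39 = -156)
X = -1 (X = 2/3 - 1/3*5 = 2/3 - 5/3 = -1)
I = 1454/43 (I = (-19 - 1*(-51)) - 156/(-86) = (-19 + 51) - 156*(-1/86) = 32 + 78/43 = 1454/43 ≈ 33.814)
q(t) = 3 + 3*t (q(t) = -3*(-1 - t) = 3 + 3*t)
sqrt(q(I) + 42676) = sqrt((3 + 3*(1454/43)) + 42676) = sqrt((3 + 4362/43) + 42676) = sqrt(4491/43 + 42676) = sqrt(1839559/43) = sqrt(79101037)/43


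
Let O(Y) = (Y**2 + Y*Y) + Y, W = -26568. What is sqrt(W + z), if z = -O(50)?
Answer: I*sqrt(31618) ≈ 177.81*I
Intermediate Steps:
O(Y) = Y + 2*Y**2 (O(Y) = (Y**2 + Y**2) + Y = 2*Y**2 + Y = Y + 2*Y**2)
z = -5050 (z = -50*(1 + 2*50) = -50*(1 + 100) = -50*101 = -1*5050 = -5050)
sqrt(W + z) = sqrt(-26568 - 5050) = sqrt(-31618) = I*sqrt(31618)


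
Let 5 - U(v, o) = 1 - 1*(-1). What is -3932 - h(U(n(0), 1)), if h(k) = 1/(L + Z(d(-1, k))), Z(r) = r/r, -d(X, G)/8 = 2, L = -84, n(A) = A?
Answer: -326355/83 ≈ -3932.0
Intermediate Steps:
d(X, G) = -16 (d(X, G) = -8*2 = -16)
U(v, o) = 3 (U(v, o) = 5 - (1 - 1*(-1)) = 5 - (1 + 1) = 5 - 1*2 = 5 - 2 = 3)
Z(r) = 1
h(k) = -1/83 (h(k) = 1/(-84 + 1) = 1/(-83) = -1/83)
-3932 - h(U(n(0), 1)) = -3932 - 1*(-1/83) = -3932 + 1/83 = -326355/83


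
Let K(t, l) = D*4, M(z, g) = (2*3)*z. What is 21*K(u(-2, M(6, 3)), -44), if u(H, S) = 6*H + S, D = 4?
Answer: 336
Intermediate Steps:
M(z, g) = 6*z
u(H, S) = S + 6*H
K(t, l) = 16 (K(t, l) = 4*4 = 16)
21*K(u(-2, M(6, 3)), -44) = 21*16 = 336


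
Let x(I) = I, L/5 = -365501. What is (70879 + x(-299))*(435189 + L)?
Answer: -98269663280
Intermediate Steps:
L = -1827505 (L = 5*(-365501) = -1827505)
(70879 + x(-299))*(435189 + L) = (70879 - 299)*(435189 - 1827505) = 70580*(-1392316) = -98269663280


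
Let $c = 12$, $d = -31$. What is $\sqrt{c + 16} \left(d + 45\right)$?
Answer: $28 \sqrt{7} \approx 74.081$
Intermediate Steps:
$\sqrt{c + 16} \left(d + 45\right) = \sqrt{12 + 16} \left(-31 + 45\right) = \sqrt{28} \cdot 14 = 2 \sqrt{7} \cdot 14 = 28 \sqrt{7}$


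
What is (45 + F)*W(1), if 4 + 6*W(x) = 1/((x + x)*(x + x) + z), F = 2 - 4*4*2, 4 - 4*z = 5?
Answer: -28/3 ≈ -9.3333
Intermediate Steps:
z = -¼ (z = 1 - ¼*5 = 1 - 5/4 = -¼ ≈ -0.25000)
F = -30 (F = 2 - 16*2 = 2 - 32 = -30)
W(x) = -⅔ + 1/(6*(-¼ + 4*x²)) (W(x) = -⅔ + 1/(6*((x + x)*(x + x) - ¼)) = -⅔ + 1/(6*((2*x)*(2*x) - ¼)) = -⅔ + 1/(6*(4*x² - ¼)) = -⅔ + 1/(6*(-¼ + 4*x²)))
(45 + F)*W(1) = (45 - 30)*(4*(1 - 8*1²)/(3*(-1 + 16*1²))) = 15*(4*(1 - 8*1)/(3*(-1 + 16*1))) = 15*(4*(1 - 8)/(3*(-1 + 16))) = 15*((4/3)*(-7)/15) = 15*((4/3)*(1/15)*(-7)) = 15*(-28/45) = -28/3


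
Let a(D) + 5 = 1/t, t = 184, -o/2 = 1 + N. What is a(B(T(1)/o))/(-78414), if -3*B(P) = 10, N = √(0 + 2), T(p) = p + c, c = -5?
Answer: 919/14428176 ≈ 6.3695e-5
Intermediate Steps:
T(p) = -5 + p (T(p) = p - 5 = -5 + p)
N = √2 ≈ 1.4142
o = -2 - 2*√2 (o = -2*(1 + √2) = -2 - 2*√2 ≈ -4.8284)
B(P) = -10/3 (B(P) = -⅓*10 = -10/3)
a(D) = -919/184 (a(D) = -5 + 1/184 = -919/184)
a(B(T(1)/o))/(-78414) = -919/184/(-78414) = -919/184*(-1/78414) = 919/14428176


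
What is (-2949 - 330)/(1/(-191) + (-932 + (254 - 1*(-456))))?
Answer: 626289/42403 ≈ 14.770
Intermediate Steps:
(-2949 - 330)/(1/(-191) + (-932 + (254 - 1*(-456)))) = -3279/(-1/191 + (-932 + (254 + 456))) = -3279/(-1/191 + (-932 + 710)) = -3279/(-1/191 - 222) = -3279/(-42403/191) = -3279*(-191/42403) = 626289/42403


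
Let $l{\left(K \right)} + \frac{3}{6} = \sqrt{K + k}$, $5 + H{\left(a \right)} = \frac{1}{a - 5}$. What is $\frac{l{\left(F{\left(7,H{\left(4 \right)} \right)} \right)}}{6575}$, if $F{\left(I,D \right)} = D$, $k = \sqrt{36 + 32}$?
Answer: $- \frac{1}{13150} + \frac{\sqrt{-6 + 2 \sqrt{17}}}{6575} \approx 0.0001519$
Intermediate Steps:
$H{\left(a \right)} = -5 + \frac{1}{-5 + a}$ ($H{\left(a \right)} = -5 + \frac{1}{a - 5} = -5 + \frac{1}{-5 + a}$)
$k = 2 \sqrt{17}$ ($k = \sqrt{68} = 2 \sqrt{17} \approx 8.2462$)
$l{\left(K \right)} = - \frac{1}{2} + \sqrt{K + 2 \sqrt{17}}$
$\frac{l{\left(F{\left(7,H{\left(4 \right)} \right)} \right)}}{6575} = \frac{- \frac{1}{2} + \sqrt{\frac{26 - 20}{-5 + 4} + 2 \sqrt{17}}}{6575} = \left(- \frac{1}{2} + \sqrt{\frac{26 - 20}{-1} + 2 \sqrt{17}}\right) \frac{1}{6575} = \left(- \frac{1}{2} + \sqrt{\left(-1\right) 6 + 2 \sqrt{17}}\right) \frac{1}{6575} = \left(- \frac{1}{2} + \sqrt{-6 + 2 \sqrt{17}}\right) \frac{1}{6575} = - \frac{1}{13150} + \frac{\sqrt{-6 + 2 \sqrt{17}}}{6575}$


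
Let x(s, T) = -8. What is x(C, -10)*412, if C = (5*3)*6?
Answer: -3296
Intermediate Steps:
C = 90 (C = 15*6 = 90)
x(C, -10)*412 = -8*412 = -3296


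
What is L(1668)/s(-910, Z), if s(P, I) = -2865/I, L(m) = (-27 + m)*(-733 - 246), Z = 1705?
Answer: 182609933/191 ≈ 9.5607e+5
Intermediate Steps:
L(m) = 26433 - 979*m (L(m) = (-27 + m)*(-979) = 26433 - 979*m)
L(1668)/s(-910, Z) = (26433 - 979*1668)/((-2865/1705)) = (26433 - 1632972)/((-2865*1/1705)) = -1606539/(-573/341) = -1606539*(-341/573) = 182609933/191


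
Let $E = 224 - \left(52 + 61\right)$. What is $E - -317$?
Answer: $428$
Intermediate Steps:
$E = 111$ ($E = 224 - 113 = 111$)
$E - -317 = 111 - -317 = 111 + 317 = 428$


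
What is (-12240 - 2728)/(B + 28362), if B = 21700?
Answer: -7484/25031 ≈ -0.29899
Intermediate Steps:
(-12240 - 2728)/(B + 28362) = (-12240 - 2728)/(21700 + 28362) = -14968/50062 = -14968*1/50062 = -7484/25031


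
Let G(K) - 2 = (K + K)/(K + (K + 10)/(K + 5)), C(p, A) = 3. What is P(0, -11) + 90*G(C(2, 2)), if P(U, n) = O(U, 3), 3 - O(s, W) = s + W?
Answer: 10980/37 ≈ 296.76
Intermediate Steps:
O(s, W) = 3 - W - s (O(s, W) = 3 - (s + W) = 3 - (W + s) = 3 + (-W - s) = 3 - W - s)
P(U, n) = -U (P(U, n) = 3 - 1*3 - U = 3 - 3 - U = -U)
G(K) = 2 + 2*K/(K + (10 + K)/(5 + K)) (G(K) = 2 + (K + K)/(K + (K + 10)/(K + 5)) = 2 + (2*K)/(K + (10 + K)/(5 + K)) = 2 + 2*K/(K + (10 + K)/(5 + K)))
P(0, -11) + 90*G(C(2, 2)) = -1*0 + 90*(2*(10 + 2*3**2 + 11*3)/(10 + 3**2 + 6*3)) = 0 + 90*(2*(10 + 2*9 + 33)/(10 + 9 + 18)) = 0 + 90*(2*(10 + 18 + 33)/37) = 0 + 90*(2*(1/37)*61) = 0 + 90*(122/37) = 0 + 10980/37 = 10980/37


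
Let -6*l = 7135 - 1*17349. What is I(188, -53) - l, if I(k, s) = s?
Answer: -5266/3 ≈ -1755.3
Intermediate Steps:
l = 5107/3 (l = -(7135 - 1*17349)/6 = -(7135 - 17349)/6 = -⅙*(-10214) = 5107/3 ≈ 1702.3)
I(188, -53) - l = -53 - 1*5107/3 = -53 - 5107/3 = -5266/3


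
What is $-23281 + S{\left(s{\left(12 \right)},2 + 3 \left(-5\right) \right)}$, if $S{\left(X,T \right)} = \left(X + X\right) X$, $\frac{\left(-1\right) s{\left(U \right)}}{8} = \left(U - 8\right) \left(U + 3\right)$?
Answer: $437519$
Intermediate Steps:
$s{\left(U \right)} = - 8 \left(-8 + U\right) \left(3 + U\right)$ ($s{\left(U \right)} = - 8 \left(U - 8\right) \left(U + 3\right) = - 8 \left(-8 + U\right) \left(3 + U\right)$)
$S{\left(X,T \right)} = 2 X^{2}$ ($S{\left(X,T \right)} = 2 X X = 2 X^{2}$)
$-23281 + S{\left(s{\left(12 \right)},2 + 3 \left(-5\right) \right)} = -23281 + 2 \left(192 - 8 \cdot 12^{2} + 40 \cdot 12\right)^{2} = -23281 + 2 \left(192 - 1152 + 480\right)^{2} = -23281 + 2 \left(-480\right)^{2} = -23281 + 2 \cdot 230400 = -23281 + 460800 = 437519$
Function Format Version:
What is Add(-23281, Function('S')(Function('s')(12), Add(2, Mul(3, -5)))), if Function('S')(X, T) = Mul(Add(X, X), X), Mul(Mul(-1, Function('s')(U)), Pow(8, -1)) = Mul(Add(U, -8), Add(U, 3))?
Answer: 437519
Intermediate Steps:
Function('s')(U) = Mul(-8, Add(-8, U), Add(3, U)) (Function('s')(U) = Mul(-8, Mul(Add(U, -8), Add(U, 3))) = Mul(-8, Mul(Add(-8, U), Add(3, U))) = Mul(-8, Add(-8, U), Add(3, U)))
Function('S')(X, T) = Mul(2, Pow(X, 2)) (Function('S')(X, T) = Mul(Mul(2, X), X) = Mul(2, Pow(X, 2)))
Add(-23281, Function('S')(Function('s')(12), Add(2, Mul(3, -5)))) = Add(-23281, Mul(2, Pow(Add(192, Mul(-8, Pow(12, 2)), Mul(40, 12)), 2))) = Add(-23281, Mul(2, Pow(Add(192, Mul(-8, 144), 480), 2))) = Add(-23281, Mul(2, Pow(Add(192, -1152, 480), 2))) = Add(-23281, Mul(2, Pow(-480, 2))) = Add(-23281, Mul(2, 230400)) = Add(-23281, 460800) = 437519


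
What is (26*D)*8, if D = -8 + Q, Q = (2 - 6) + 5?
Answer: -1456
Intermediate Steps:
Q = 1 (Q = -4 + 5 = 1)
D = -7 (D = -8 + 1 = -7)
(26*D)*8 = (26*(-7))*8 = -182*8 = -1456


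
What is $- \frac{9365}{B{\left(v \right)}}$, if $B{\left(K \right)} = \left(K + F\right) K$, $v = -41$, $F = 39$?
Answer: $- \frac{9365}{82} \approx -114.21$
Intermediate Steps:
$B{\left(K \right)} = K \left(39 + K\right)$ ($B{\left(K \right)} = \left(K + 39\right) K = \left(39 + K\right) K = K \left(39 + K\right)$)
$- \frac{9365}{B{\left(v \right)}} = - \frac{9365}{\left(-41\right) \left(39 - 41\right)} = - \frac{9365}{\left(-41\right) \left(-2\right)} = - \frac{9365}{82}$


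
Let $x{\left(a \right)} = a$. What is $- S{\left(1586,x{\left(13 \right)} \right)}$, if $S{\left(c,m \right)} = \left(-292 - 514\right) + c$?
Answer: $-780$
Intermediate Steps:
$S{\left(c,m \right)} = -806 + c$ ($S{\left(c,m \right)} = \left(-292 - 514\right) + c = -806 + c$)
$- S{\left(1586,x{\left(13 \right)} \right)} = - (-806 + 1586) = \left(-1\right) 780 = -780$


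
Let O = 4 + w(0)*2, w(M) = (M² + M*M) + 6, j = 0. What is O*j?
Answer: 0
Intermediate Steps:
w(M) = 6 + 2*M² (w(M) = (M² + M²) + 6 = 2*M² + 6 = 6 + 2*M²)
O = 16 (O = 4 + (6 + 2*0²)*2 = 4 + (6 + 2*0)*2 = 4 + (6 + 0)*2 = 4 + 6*2 = 4 + 12 = 16)
O*j = 16*0 = 0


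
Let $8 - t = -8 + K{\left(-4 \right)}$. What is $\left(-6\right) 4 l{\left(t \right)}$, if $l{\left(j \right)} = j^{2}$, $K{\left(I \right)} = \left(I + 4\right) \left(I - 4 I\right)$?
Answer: $-6144$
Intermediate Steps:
$K{\left(I \right)} = - 3 I \left(4 + I\right)$ ($K{\left(I \right)} = \left(4 + I\right) \left(- 3 I\right) = - 3 I \left(4 + I\right)$)
$t = 16$ ($t = 8 - \left(-8 - - 12 \left(4 - 4\right)\right) = 8 - \left(-8 - \left(-12\right) 0\right) = 8 - \left(-8 + 0\right) = 8 - -8 = 8 + 8 = 16$)
$\left(-6\right) 4 l{\left(t \right)} = \left(-6\right) 4 \cdot 16^{2} = \left(-24\right) 256 = -6144$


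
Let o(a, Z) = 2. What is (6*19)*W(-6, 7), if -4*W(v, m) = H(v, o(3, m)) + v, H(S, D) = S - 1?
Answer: 741/2 ≈ 370.50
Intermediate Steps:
H(S, D) = -1 + S
W(v, m) = 1/4 - v/2 (W(v, m) = -((-1 + v) + v)/4 = -(-1 + 2*v)/4 = 1/4 - v/2)
(6*19)*W(-6, 7) = (6*19)*(1/4 - 1/2*(-6)) = 114*(1/4 + 3) = 114*(13/4) = 741/2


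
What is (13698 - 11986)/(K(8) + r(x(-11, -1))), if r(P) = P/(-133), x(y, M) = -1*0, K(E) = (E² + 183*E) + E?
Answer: 107/96 ≈ 1.1146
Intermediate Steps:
K(E) = E² + 184*E
x(y, M) = 0
r(P) = -P/133 (r(P) = P*(-1/133) = -P/133)
(13698 - 11986)/(K(8) + r(x(-11, -1))) = (13698 - 11986)/(8*(184 + 8) - 1/133*0) = 1712/(8*192 + 0) = 1712/(1536 + 0) = 1712/1536 = 1712*(1/1536) = 107/96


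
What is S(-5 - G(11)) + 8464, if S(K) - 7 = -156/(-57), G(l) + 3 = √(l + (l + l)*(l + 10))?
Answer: 161001/19 ≈ 8473.7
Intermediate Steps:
G(l) = -3 + √(l + 2*l*(10 + l)) (G(l) = -3 + √(l + (l + l)*(l + 10)) = -3 + √(l + (2*l)*(10 + l)) = -3 + √(l + 2*l*(10 + l)))
S(K) = 185/19 (S(K) = 7 - 156/(-57) = 7 - 156*(-1/57) = 7 + 52/19 = 185/19)
S(-5 - G(11)) + 8464 = 185/19 + 8464 = 161001/19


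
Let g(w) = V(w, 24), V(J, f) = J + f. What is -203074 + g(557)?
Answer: -202493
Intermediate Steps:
g(w) = 24 + w (g(w) = w + 24 = 24 + w)
-203074 + g(557) = -203074 + (24 + 557) = -203074 + 581 = -202493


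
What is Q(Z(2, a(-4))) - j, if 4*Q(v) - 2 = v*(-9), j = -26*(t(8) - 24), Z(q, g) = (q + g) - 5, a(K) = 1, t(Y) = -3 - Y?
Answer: -905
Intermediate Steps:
Z(q, g) = -5 + g + q (Z(q, g) = (g + q) - 5 = -5 + g + q)
j = 910 (j = -26*((-3 - 1*8) - 24) = -26*((-3 - 8) - 24) = -26*(-11 - 24) = -26*(-35) = 910)
Q(v) = 1/2 - 9*v/4 (Q(v) = 1/2 + (v*(-9))/4 = 1/2 + (-9*v)/4 = 1/2 - 9*v/4)
Q(Z(2, a(-4))) - j = (1/2 - 9*(-5 + 1 + 2)/4) - 1*910 = (1/2 - 9/4*(-2)) - 910 = (1/2 + 9/2) - 910 = 5 - 910 = -905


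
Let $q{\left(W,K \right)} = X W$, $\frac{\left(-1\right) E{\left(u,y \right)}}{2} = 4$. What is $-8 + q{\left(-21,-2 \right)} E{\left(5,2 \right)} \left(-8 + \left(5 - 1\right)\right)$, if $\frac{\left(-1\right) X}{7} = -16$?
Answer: $-75272$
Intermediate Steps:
$X = 112$ ($X = \left(-7\right) \left(-16\right) = 112$)
$E{\left(u,y \right)} = -8$ ($E{\left(u,y \right)} = \left(-2\right) 4 = -8$)
$q{\left(W,K \right)} = 112 W$
$-8 + q{\left(-21,-2 \right)} E{\left(5,2 \right)} \left(-8 + \left(5 - 1\right)\right) = -8 + 112 \left(-21\right) \left(- 8 \left(-8 + \left(5 - 1\right)\right)\right) = -8 - 2352 \left(- 8 \left(-8 + 4\right)\right) = -8 - 2352 \left(\left(-8\right) \left(-4\right)\right) = -8 - 75264 = -75272$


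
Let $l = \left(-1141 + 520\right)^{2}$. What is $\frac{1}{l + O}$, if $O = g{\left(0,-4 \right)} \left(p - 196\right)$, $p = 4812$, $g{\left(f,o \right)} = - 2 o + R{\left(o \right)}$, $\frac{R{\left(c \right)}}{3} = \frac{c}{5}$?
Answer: $\frac{5}{2057453} \approx 2.4302 \cdot 10^{-6}$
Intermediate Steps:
$R{\left(c \right)} = \frac{3 c}{5}$ ($R{\left(c \right)} = 3 \frac{c}{5} = \frac{3 c}{5}$)
$g{\left(f,o \right)} = - \frac{7 o}{5}$ ($g{\left(f,o \right)} = - 2 o + \frac{3 o}{5} = - \frac{7 o}{5}$)
$l = 385641$ ($l = \left(-621\right)^{2} = 385641$)
$O = \frac{129248}{5}$ ($O = \left(- \frac{7}{5}\right) \left(-4\right) \left(4812 - 196\right) = \frac{28 \left(4812 - 196\right)}{5} = \frac{28}{5} \cdot 4616 = \frac{129248}{5} \approx 25850.0$)
$\frac{1}{l + O} = \frac{1}{385641 + \frac{129248}{5}} = \frac{1}{\frac{2057453}{5}} = \frac{5}{2057453}$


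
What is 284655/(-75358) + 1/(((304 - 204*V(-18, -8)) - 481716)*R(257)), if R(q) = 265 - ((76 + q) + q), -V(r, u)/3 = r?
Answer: -22777964967571/6030113248900 ≈ -3.7774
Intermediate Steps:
V(r, u) = -3*r
R(q) = 189 - 2*q (R(q) = 265 - (76 + 2*q) = 265 + (-76 - 2*q) = 189 - 2*q)
284655/(-75358) + 1/(((304 - 204*V(-18, -8)) - 481716)*R(257)) = 284655/(-75358) + 1/(((304 - (-612)*(-18)) - 481716)*(189 - 2*257)) = 284655*(-1/75358) + 1/(((304 - 204*54) - 481716)*(189 - 514)) = -284655/75358 + 1/(((304 - 11016) - 481716)*(-325)) = -284655/75358 - 1/325/(-10712 - 481716) = -284655/75358 - 1/325/(-492428) = -284655/75358 - 1/492428*(-1/325) = -284655/75358 + 1/160039100 = -22777964967571/6030113248900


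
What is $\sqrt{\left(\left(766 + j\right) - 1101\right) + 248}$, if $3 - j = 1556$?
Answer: $2 i \sqrt{410} \approx 40.497 i$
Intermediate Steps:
$j = -1553$ ($j = 3 - 1556 = -1553$)
$\sqrt{\left(\left(766 + j\right) - 1101\right) + 248} = \sqrt{\left(\left(766 - 1553\right) - 1101\right) + 248} = \sqrt{\left(-787 - 1101\right) + 248} = \sqrt{-1888 + 248} = \sqrt{-1640} = 2 i \sqrt{410}$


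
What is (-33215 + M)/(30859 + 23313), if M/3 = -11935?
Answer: -595/467 ≈ -1.2741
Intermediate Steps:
M = -35805 (M = 3*(-11935) = -35805)
(-33215 + M)/(30859 + 23313) = (-33215 - 35805)/(30859 + 23313) = -69020/54172 = -69020*1/54172 = -595/467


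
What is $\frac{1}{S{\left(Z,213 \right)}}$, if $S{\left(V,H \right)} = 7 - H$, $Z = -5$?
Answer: $- \frac{1}{206} \approx -0.0048544$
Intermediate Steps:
$\frac{1}{S{\left(Z,213 \right)}} = \frac{1}{7 - 213} = \frac{1}{-206} = - \frac{1}{206}$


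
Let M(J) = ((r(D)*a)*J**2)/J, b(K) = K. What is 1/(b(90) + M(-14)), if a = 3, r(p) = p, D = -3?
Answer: 1/216 ≈ 0.0046296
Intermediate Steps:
M(J) = -9*J (M(J) = ((-3*3)*J**2)/J = (-9*J**2)/J = -9*J)
1/(b(90) + M(-14)) = 1/(90 - 9*(-14)) = 1/(90 + 126) = 1/216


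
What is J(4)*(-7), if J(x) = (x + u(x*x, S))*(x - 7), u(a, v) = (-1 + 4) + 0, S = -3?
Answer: 147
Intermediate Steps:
u(a, v) = 3 (u(a, v) = 3 + 0 = 3)
J(x) = (-7 + x)*(3 + x) (J(x) = (x + 3)*(x - 7) = (3 + x)*(-7 + x) = (-7 + x)*(3 + x))
J(4)*(-7) = (-21 + 4² - 4*4)*(-7) = (-21 + 16 - 16)*(-7) = -21*(-7) = 147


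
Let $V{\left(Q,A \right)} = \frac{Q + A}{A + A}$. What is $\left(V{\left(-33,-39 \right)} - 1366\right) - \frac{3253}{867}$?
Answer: $- \frac{15428071}{11271} \approx -1368.8$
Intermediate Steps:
$V{\left(Q,A \right)} = \frac{A + Q}{2 A}$
$\left(V{\left(-33,-39 \right)} - 1366\right) - \frac{3253}{867} = \left(\frac{-39 - 33}{2 \left(-39\right)} - 1366\right) - \frac{3253}{867} = \left(\frac{1}{2} \left(- \frac{1}{39}\right) \left(-72\right) - 1366\right) - \frac{3253}{867} = \left(\frac{12}{13} - 1366\right) - \frac{3253}{867} = - \frac{17746}{13} - \frac{3253}{867} = - \frac{15428071}{11271}$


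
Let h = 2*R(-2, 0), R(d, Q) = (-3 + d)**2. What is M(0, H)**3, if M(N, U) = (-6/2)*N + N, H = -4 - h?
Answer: 0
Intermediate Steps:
h = 50 (h = 2*(-3 - 2)**2 = 2*(-5)**2 = 2*25 = 50)
H = -54 (H = -4 - 1*50 = -4 - 50 = -54)
M(N, U) = -2*N (M(N, U) = (-6*1/2)*N + N = -3*N + N = -2*N)
M(0, H)**3 = (-2*0)**3 = 0**3 = 0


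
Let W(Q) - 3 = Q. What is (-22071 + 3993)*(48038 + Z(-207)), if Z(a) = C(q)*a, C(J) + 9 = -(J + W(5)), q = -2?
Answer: -924563154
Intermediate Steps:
W(Q) = 3 + Q
C(J) = -17 - J (C(J) = -9 - (J + (3 + 5)) = -9 - (J + 8) = -9 - (8 + J) = -9 + (-8 - J) = -17 - J)
Z(a) = -15*a (Z(a) = (-17 - 1*(-2))*a = (-17 + 2)*a = -15*a)
(-22071 + 3993)*(48038 + Z(-207)) = (-22071 + 3993)*(48038 - 15*(-207)) = -18078*(48038 + 3105) = -18078*51143 = -924563154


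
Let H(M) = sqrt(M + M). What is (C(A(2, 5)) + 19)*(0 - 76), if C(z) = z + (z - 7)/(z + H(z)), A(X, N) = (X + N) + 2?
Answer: -15048/7 + 152*sqrt(2)/21 ≈ -2139.5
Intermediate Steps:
H(M) = sqrt(2)*sqrt(M) (H(M) = sqrt(2*M) = sqrt(2)*sqrt(M))
A(X, N) = 2 + N + X (A(X, N) = (N + X) + 2 = 2 + N + X)
C(z) = z + (-7 + z)/(z + sqrt(2)*sqrt(z)) (C(z) = z + (z - 7)/(z + sqrt(2)*sqrt(z)) = z + (-7 + z)/(z + sqrt(2)*sqrt(z)))
(C(A(2, 5)) + 19)*(0 - 76) = ((-7 + (2 + 5 + 2) + (2 + 5 + 2)**2 + sqrt(2)*(2 + 5 + 2)**(3/2))/((2 + 5 + 2) + sqrt(2)*sqrt(2 + 5 + 2)) + 19)*(0 - 76) = ((-7 + 9 + 9**2 + sqrt(2)*9**(3/2))/(9 + sqrt(2)*sqrt(9)) + 19)*(-76) = ((-7 + 9 + 81 + sqrt(2)*27)/(9 + sqrt(2)*3) + 19)*(-76) = ((-7 + 9 + 81 + 27*sqrt(2))/(9 + 3*sqrt(2)) + 19)*(-76) = ((83 + 27*sqrt(2))/(9 + 3*sqrt(2)) + 19)*(-76) = (19 + (83 + 27*sqrt(2))/(9 + 3*sqrt(2)))*(-76) = -1444 - 76*(83 + 27*sqrt(2))/(9 + 3*sqrt(2))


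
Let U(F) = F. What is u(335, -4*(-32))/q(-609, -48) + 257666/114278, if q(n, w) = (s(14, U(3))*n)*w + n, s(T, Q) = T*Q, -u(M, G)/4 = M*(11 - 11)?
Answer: 128833/57139 ≈ 2.2547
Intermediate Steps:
u(M, G) = 0 (u(M, G) = -4*M*(11 - 11) = -4*M*0 = -4*0 = 0)
s(T, Q) = Q*T
q(n, w) = n + 42*n*w (q(n, w) = ((3*14)*n)*w + n = (42*n)*w + n = 42*n*w + n = n + 42*n*w)
u(335, -4*(-32))/q(-609, -48) + 257666/114278 = 0/((-609*(1 + 42*(-48)))) + 257666/114278 = 0/((-609*(1 - 2016))) + 257666*(1/114278) = 0/((-609*(-2015))) + 128833/57139 = 0/1227135 + 128833/57139 = 0*(1/1227135) + 128833/57139 = 0 + 128833/57139 = 128833/57139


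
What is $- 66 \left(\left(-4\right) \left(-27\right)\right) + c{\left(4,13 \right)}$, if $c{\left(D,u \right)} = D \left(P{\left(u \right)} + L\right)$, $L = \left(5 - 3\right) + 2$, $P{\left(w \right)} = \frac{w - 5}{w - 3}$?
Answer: $- \frac{35544}{5} \approx -7108.8$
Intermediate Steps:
$P{\left(w \right)} = \frac{-5 + w}{-3 + w}$
$L = 4$ ($L = 2 + 2 = 4$)
$c{\left(D,u \right)} = D \left(4 + \frac{-5 + u}{-3 + u}\right)$ ($c{\left(D,u \right)} = D \left(\frac{-5 + u}{-3 + u} + 4\right) = D \left(4 + \frac{-5 + u}{-3 + u}\right)$)
$- 66 \left(\left(-4\right) \left(-27\right)\right) + c{\left(4,13 \right)} = - 66 \left(\left(-4\right) \left(-27\right)\right) + \frac{4 \left(-17 + 5 \cdot 13\right)}{-3 + 13} = \left(-66\right) 108 + \frac{4 \left(-17 + 65\right)}{10} = -7128 + 4 \cdot \frac{1}{10} \cdot 48 = -7128 + \frac{96}{5} = - \frac{35544}{5}$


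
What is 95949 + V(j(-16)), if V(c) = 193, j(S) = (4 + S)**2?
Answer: 96142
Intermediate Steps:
95949 + V(j(-16)) = 95949 + 193 = 96142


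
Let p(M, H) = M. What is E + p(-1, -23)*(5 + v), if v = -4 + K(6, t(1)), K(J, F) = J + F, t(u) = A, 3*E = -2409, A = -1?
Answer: -809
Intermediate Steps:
E = -803 (E = (⅓)*(-2409) = -803)
t(u) = -1
K(J, F) = F + J
v = 1 (v = -4 + (-1 + 6) = -4 + 5 = 1)
E + p(-1, -23)*(5 + v) = -803 - (5 + 1) = -803 - 1*6 = -803 - 6 = -809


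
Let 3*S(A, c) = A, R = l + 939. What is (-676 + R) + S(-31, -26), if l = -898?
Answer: -1936/3 ≈ -645.33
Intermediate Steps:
R = 41 (R = -898 + 939 = 41)
S(A, c) = A/3
(-676 + R) + S(-31, -26) = (-676 + 41) + (1/3)*(-31) = -635 - 31/3 = -1936/3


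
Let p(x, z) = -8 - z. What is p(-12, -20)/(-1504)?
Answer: -3/376 ≈ -0.0079787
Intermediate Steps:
p(-12, -20)/(-1504) = (-8 - 1*(-20))/(-1504) = (-8 + 20)*(-1/1504) = 12*(-1/1504) = -3/376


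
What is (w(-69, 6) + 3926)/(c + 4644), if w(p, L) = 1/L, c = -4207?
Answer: 23557/2622 ≈ 8.9844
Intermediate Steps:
(w(-69, 6) + 3926)/(c + 4644) = (1/6 + 3926)/(-4207 + 4644) = (⅙ + 3926)/437 = (23557/6)*(1/437) = 23557/2622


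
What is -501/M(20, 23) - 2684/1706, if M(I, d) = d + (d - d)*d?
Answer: -458219/19619 ≈ -23.356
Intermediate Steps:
M(I, d) = d (M(I, d) = d + 0*d = d + 0 = d)
-501/M(20, 23) - 2684/1706 = -501/23 - 2684/1706 = -501*1/23 - 2684*1/1706 = -501/23 - 1342/853 = -458219/19619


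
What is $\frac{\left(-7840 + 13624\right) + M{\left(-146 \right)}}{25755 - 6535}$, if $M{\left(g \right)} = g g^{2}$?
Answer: $- \frac{776588}{4805} \approx -161.62$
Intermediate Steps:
$M{\left(g \right)} = g^{3}$
$\frac{\left(-7840 + 13624\right) + M{\left(-146 \right)}}{25755 - 6535} = \frac{\left(-7840 + 13624\right) + \left(-146\right)^{3}}{25755 - 6535} = \frac{5784 - 3112136}{19220} = \left(-3106352\right) \frac{1}{19220} = - \frac{776588}{4805}$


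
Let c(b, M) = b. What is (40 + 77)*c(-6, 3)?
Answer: -702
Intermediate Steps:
(40 + 77)*c(-6, 3) = (40 + 77)*(-6) = 117*(-6) = -702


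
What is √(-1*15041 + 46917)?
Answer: 2*√7969 ≈ 178.54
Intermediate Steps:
√(-1*15041 + 46917) = √(-15041 + 46917) = √31876 = 2*√7969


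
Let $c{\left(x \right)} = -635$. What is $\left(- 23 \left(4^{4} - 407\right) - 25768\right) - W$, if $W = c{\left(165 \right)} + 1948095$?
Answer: $-1969755$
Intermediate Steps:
$W = 1947460$ ($W = -635 + 1948095 = 1947460$)
$\left(- 23 \left(4^{4} - 407\right) - 25768\right) - W = \left(- 23 \left(4^{4} - 407\right) - 25768\right) - 1947460 = \left(- 23 \left(256 - 407\right) - 25768\right) - 1947460 = \left(\left(-23\right) \left(-151\right) - 25768\right) - 1947460 = \left(3473 - 25768\right) - 1947460 = -22295 - 1947460 = -1969755$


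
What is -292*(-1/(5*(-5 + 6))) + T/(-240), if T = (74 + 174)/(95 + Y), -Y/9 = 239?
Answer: 3602143/61680 ≈ 58.401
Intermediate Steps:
Y = -2151 (Y = -9*239 = -2151)
T = -31/257 (T = (74 + 174)/(95 - 2151) = 248/(-2056) = 248*(-1/2056) = -31/257 ≈ -0.12062)
-292*(-1/(5*(-5 + 6))) + T/(-240) = -292*(-1/(5*(-5 + 6))) - 31/257/(-240) = -292/(1*(-5)) - 31/257*(-1/240) = -292/(-5) + 31/61680 = -292*(-⅕) + 31/61680 = 292/5 + 31/61680 = 3602143/61680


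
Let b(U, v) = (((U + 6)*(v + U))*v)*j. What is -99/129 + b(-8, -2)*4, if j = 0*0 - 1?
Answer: 6847/43 ≈ 159.23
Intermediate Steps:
j = -1 (j = 0 - 1 = -1)
b(U, v) = -v*(6 + U)*(U + v) (b(U, v) = (((U + 6)*(v + U))*v)*(-1) = (((6 + U)*(U + v))*v)*(-1) = (v*(6 + U)*(U + v))*(-1) = -v*(6 + U)*(U + v))
-99/129 + b(-8, -2)*4 = -99/129 - 1*(-2)*((-8)² + 6*(-8) + 6*(-2) - 8*(-2))*4 = -99*1/129 - 1*(-2)*(64 - 48 - 12 + 16)*4 = -33/43 - 1*(-2)*20*4 = -33/43 + 40*4 = -33/43 + 160 = 6847/43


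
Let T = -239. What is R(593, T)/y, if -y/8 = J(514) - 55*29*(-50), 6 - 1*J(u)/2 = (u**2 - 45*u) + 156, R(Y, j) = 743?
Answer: 743/3221456 ≈ 0.00023064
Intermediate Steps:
J(u) = -300 - 2*u**2 + 90*u (J(u) = 12 - 2*((u**2 - 45*u) + 156) = 12 - 2*(156 + u**2 - 45*u) = 12 + (-312 - 2*u**2 + 90*u) = -300 - 2*u**2 + 90*u)
y = 3221456 (y = -8*((-300 - 2*514**2 + 90*514) - 55*29*(-50)) = -8*((-300 - 2*264196 + 46260) - 1595*(-50)) = -8*((-300 - 528392 + 46260) - 1*(-79750)) = -8*(-482432 + 79750) = -8*(-402682) = 3221456)
R(593, T)/y = 743/3221456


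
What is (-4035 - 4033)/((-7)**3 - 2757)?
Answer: 2017/775 ≈ 2.6026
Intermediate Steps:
(-4035 - 4033)/((-7)**3 - 2757) = -8068/(-343 - 2757) = -8068/(-3100) = -8068*(-1/3100) = 2017/775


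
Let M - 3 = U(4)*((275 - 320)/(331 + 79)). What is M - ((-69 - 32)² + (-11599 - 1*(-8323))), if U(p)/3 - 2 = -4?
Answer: -283775/41 ≈ -6921.3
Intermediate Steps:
U(p) = -6 (U(p) = 6 + 3*(-4) = 6 - 12 = -6)
M = 150/41 (M = 3 - 6*(275 - 320)/(331 + 79) = 3 - (-270)/410 = 3 - 6*(-9/82) = 3 + 27/41 = 150/41 ≈ 3.6585)
M - ((-69 - 32)² + (-11599 - 1*(-8323))) = 150/41 - ((-69 - 32)² + (-11599 - 1*(-8323))) = 150/41 - ((-101)² + (-11599 + 8323)) = 150/41 - (10201 - 3276) = 150/41 - 1*6925 = 150/41 - 6925 = -283775/41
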